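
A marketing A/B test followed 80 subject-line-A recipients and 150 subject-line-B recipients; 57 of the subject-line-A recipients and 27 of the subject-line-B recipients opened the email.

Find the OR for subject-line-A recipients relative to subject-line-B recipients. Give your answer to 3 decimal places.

OR = (57 × 123) / (23 × 27) = 7011/621 ≈ 11.290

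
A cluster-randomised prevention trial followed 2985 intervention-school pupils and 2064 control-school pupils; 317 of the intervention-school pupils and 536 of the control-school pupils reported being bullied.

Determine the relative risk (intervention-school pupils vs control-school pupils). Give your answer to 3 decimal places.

RR ≈ 0.409

risk, intervention-school pupils = 317/2985 = 0.1062
risk, control-school pupils = 536/2064 = 0.2597
RR = 0.1062 / 0.2597 = 0.409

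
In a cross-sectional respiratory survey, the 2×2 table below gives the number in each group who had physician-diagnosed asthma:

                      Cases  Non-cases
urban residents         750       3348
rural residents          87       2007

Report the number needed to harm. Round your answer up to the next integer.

risk, urban residents = 750/4098 = 0.183016
risk, rural residents = 87/2094 = 0.041547
absolute risk difference = 0.141469
1 / 0.141469 = 7.069 → round up → 8

8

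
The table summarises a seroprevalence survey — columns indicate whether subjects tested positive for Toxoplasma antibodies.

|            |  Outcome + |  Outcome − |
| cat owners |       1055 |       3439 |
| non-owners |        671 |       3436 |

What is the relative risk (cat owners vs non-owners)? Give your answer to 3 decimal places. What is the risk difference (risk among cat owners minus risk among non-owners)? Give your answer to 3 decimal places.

risk, cat owners = 1055/4494 = 0.2348
risk, non-owners = 671/4107 = 0.1634
RR = 0.2348 / 0.1634 = 1.437
risk difference = 0.2348 − 0.1634 = 0.071

RR = 1.437; RD = 0.071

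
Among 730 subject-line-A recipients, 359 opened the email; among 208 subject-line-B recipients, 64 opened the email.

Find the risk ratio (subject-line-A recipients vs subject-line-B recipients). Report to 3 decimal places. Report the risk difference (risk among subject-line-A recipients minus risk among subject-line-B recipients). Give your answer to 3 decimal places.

RR = 1.598; RD = 0.184

risk, subject-line-A recipients = 359/730 = 0.4918
risk, subject-line-B recipients = 64/208 = 0.3077
RR = 0.4918 / 0.3077 = 1.598
risk difference = 0.4918 − 0.3077 = 0.184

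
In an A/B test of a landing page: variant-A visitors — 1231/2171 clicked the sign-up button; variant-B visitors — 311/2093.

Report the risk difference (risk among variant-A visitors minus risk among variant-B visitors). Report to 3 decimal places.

risk, variant-A visitors = 1231/2171 = 0.5670
risk, variant-B visitors = 311/2093 = 0.1486
risk difference = 0.5670 − 0.1486 = 0.418

RD ≈ 0.418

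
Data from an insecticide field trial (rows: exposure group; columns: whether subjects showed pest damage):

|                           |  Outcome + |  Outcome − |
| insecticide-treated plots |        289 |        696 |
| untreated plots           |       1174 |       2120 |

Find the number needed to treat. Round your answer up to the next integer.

risk, insecticide-treated plots = 289/985 = 0.293401
risk, untreated plots = 1174/3294 = 0.356406
absolute risk difference = 0.063005
1 / 0.063005 = 15.872 → round up → 16

16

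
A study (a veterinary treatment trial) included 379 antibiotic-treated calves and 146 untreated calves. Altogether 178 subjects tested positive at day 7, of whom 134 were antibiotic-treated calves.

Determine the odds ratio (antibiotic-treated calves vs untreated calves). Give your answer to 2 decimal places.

OR: 1.27

antibiotic-treated calves without the outcome: 379 − 134 = 245
untreated calves with the outcome: 178 − 134 = 44
untreated calves without the outcome: 146 − 44 = 102
odds, antibiotic-treated calves = 134/245 = 0.5469
odds, untreated calves = 44/102 = 0.4314
OR = 0.5469 / 0.4314 = 1.27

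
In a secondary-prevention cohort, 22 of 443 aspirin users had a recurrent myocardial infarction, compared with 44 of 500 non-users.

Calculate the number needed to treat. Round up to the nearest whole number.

27

risk, aspirin users = 22/443 = 0.049661
risk, non-users = 44/500 = 0.088000
absolute risk difference = 0.038339
1 / 0.038339 = 26.083 → round up → 27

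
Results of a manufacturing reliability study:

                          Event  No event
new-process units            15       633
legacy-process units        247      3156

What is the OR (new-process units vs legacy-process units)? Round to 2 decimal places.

OR ≈ 0.30

odds, new-process units = 15/633 = 0.02370
odds, legacy-process units = 247/3156 = 0.07826
OR = 0.02370 / 0.07826 = 0.30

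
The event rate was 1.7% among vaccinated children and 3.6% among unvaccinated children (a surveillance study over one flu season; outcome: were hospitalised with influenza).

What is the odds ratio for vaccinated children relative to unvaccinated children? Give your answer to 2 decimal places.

odds, vaccinated children = 0.01700/0.98300 = 0.01729
odds, unvaccinated children = 0.03600/0.96400 = 0.03734
OR = 0.01729 / 0.03734 = 0.46

OR: 0.46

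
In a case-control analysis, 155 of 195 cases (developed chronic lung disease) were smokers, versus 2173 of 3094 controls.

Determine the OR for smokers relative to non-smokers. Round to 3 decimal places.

OR ≈ 1.642

odds, smokers = 155/2173 = 0.07133
odds, non-smokers = 40/921 = 0.04343
OR = 0.07133 / 0.04343 = 1.642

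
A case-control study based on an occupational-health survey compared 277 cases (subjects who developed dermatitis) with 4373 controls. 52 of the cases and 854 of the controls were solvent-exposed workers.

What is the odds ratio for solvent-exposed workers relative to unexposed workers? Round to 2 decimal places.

0.95

odds, solvent-exposed workers = 52/854 = 0.0609
odds, unexposed workers = 225/3519 = 0.0639
OR = 0.0609 / 0.0639 = 0.95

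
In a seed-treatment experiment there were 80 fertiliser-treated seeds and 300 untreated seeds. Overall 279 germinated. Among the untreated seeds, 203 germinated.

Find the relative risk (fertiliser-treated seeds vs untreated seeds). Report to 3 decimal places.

fertiliser-treated seeds with the outcome: 279 − 203 = 76
fertiliser-treated seeds without the outcome: 80 − 76 = 4
untreated seeds without the outcome: 300 − 203 = 97
risk, fertiliser-treated seeds = 76/80 = 0.9500
risk, untreated seeds = 203/300 = 0.6767
RR = 0.9500 / 0.6767 = 1.404

1.404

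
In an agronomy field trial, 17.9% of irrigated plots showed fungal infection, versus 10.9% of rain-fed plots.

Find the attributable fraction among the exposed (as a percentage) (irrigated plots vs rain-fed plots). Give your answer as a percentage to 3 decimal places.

AR% = (0.1790 − 0.1090) / 0.1790 = 0.3911 → 39.106%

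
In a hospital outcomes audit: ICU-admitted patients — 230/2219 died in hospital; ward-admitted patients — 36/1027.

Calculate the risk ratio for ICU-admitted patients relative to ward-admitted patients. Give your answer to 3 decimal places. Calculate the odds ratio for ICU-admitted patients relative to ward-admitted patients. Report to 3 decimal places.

risk, ICU-admitted patients = 230/2219 = 0.10365
risk, ward-admitted patients = 36/1027 = 0.03505
RR = 0.10365 / 0.03505 = 2.957
odds, ICU-admitted patients = 230/1989 = 0.11564
odds, ward-admitted patients = 36/991 = 0.03633
OR = 0.11564 / 0.03633 = 3.183

RR = 2.957; OR = 3.183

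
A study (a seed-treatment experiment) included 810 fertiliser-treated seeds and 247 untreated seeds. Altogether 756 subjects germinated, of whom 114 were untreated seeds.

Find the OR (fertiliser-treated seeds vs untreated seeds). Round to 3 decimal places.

4.458

fertiliser-treated seeds with the outcome: 756 − 114 = 642
fertiliser-treated seeds without the outcome: 810 − 642 = 168
untreated seeds without the outcome: 247 − 114 = 133
OR = (642 × 133) / (168 × 114) = 85386/19152 ≈ 4.458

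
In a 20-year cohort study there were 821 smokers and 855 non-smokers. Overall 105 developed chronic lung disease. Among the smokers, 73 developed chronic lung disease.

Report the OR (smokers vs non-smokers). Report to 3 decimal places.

2.510

smokers without the outcome: 821 − 73 = 748
non-smokers with the outcome: 105 − 73 = 32
non-smokers without the outcome: 855 − 32 = 823
odds, smokers = 73/748 = 0.09759
odds, non-smokers = 32/823 = 0.03888
OR = 0.09759 / 0.03888 = 2.510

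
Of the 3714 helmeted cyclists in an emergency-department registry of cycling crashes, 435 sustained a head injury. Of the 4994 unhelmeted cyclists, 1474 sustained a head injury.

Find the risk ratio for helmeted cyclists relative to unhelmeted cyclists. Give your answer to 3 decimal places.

risk, helmeted cyclists = 435/3714 = 0.1171
risk, unhelmeted cyclists = 1474/4994 = 0.2952
RR = 0.1171 / 0.2952 = 0.397

0.397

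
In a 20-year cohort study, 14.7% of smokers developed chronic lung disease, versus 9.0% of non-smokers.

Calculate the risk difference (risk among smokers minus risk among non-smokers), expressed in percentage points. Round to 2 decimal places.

RD: 5.70

risk difference = 0.1470 − 0.0900 = 0.0570 → 5.70 percentage points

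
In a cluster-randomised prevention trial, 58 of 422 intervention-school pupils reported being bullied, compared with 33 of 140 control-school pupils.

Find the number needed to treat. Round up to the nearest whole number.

11

risk, intervention-school pupils = 58/422 = 0.137441
risk, control-school pupils = 33/140 = 0.235714
absolute risk difference = 0.098274
1 / 0.098274 = 10.176 → round up → 11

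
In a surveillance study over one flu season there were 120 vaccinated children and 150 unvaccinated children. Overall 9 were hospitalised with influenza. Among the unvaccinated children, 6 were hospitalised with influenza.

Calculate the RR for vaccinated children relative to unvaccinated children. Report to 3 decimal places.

vaccinated children with the outcome: 9 − 6 = 3
vaccinated children without the outcome: 120 − 3 = 117
unvaccinated children without the outcome: 150 − 6 = 144
risk, vaccinated children = 3/120 = 0.02500
risk, unvaccinated children = 6/150 = 0.04000
RR = 0.02500 / 0.04000 = 0.625

0.625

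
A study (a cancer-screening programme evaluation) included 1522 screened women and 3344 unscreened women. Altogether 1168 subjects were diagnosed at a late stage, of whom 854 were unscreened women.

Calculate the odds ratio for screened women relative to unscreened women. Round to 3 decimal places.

screened women with the outcome: 1168 − 854 = 314
screened women without the outcome: 1522 − 314 = 1208
unscreened women without the outcome: 3344 − 854 = 2490
odds, screened women = 314/1208 = 0.2599
odds, unscreened women = 854/2490 = 0.3430
OR = 0.2599 / 0.3430 = 0.758

0.758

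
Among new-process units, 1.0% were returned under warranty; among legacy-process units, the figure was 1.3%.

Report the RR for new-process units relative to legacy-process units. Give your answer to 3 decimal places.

RR = 0.01000 / 0.01300 = 0.769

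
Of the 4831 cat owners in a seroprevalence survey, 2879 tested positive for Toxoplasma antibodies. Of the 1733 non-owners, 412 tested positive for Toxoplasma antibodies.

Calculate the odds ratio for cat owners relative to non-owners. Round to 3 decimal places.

odds, cat owners = 2879/1952 = 1.4749
odds, non-owners = 412/1321 = 0.3119
OR = 1.4749 / 0.3119 = 4.729

OR ≈ 4.729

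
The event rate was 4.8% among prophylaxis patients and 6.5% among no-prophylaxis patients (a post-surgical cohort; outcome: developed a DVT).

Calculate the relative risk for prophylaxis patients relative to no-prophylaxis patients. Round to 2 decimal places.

RR = 0.04800 / 0.06500 = 0.74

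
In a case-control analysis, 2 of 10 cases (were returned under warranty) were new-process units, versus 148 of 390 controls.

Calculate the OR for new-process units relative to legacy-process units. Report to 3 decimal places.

OR = (2 × 242) / (148 × 8) = 484/1184 ≈ 0.409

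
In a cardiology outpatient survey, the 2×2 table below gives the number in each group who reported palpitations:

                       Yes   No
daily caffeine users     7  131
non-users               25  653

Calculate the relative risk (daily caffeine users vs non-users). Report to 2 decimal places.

RR ≈ 1.38

risk, daily caffeine users = 7/138 = 0.05072
risk, non-users = 25/678 = 0.03687
RR = 0.05072 / 0.03687 = 1.38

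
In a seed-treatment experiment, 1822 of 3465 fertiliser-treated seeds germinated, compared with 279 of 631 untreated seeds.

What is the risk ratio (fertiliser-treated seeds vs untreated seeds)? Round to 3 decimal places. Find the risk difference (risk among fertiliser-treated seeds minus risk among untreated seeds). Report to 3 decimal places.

RR = 1.189; RD = 0.084

risk, fertiliser-treated seeds = 1822/3465 = 0.5258
risk, untreated seeds = 279/631 = 0.4422
RR = 0.5258 / 0.4422 = 1.189
risk difference = 0.5258 − 0.4422 = 0.084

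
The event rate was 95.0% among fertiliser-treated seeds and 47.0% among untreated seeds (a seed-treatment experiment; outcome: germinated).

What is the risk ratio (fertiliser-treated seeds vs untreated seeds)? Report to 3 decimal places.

RR = 0.9500 / 0.4700 = 2.021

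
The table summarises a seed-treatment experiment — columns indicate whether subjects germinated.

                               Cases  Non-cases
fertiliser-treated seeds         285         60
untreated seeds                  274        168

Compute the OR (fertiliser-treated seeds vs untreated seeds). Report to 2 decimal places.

OR = (285 × 168) / (60 × 274) = 47880/16440 ≈ 2.91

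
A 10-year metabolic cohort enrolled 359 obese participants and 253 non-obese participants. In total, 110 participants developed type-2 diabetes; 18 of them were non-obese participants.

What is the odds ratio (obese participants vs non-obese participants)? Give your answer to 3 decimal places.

obese participants with the outcome: 110 − 18 = 92
obese participants without the outcome: 359 − 92 = 267
non-obese participants without the outcome: 253 − 18 = 235
OR = (92 × 235) / (267 × 18) = 21620/4806 ≈ 4.499

OR: 4.499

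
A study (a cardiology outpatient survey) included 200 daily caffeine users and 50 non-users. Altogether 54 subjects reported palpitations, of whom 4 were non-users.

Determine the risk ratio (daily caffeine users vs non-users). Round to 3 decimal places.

daily caffeine users with the outcome: 54 − 4 = 50
daily caffeine users without the outcome: 200 − 50 = 150
non-users without the outcome: 50 − 4 = 46
risk, daily caffeine users = 50/200 = 0.2500
risk, non-users = 4/50 = 0.0800
RR = 0.2500 / 0.0800 = 3.125

3.125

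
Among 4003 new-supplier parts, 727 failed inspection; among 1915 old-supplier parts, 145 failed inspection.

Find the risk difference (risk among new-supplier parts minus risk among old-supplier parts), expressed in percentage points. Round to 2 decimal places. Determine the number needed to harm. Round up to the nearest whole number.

risk, new-supplier parts = 727/4003 = 0.1816
risk, old-supplier parts = 145/1915 = 0.0757
risk difference = 0.1816 − 0.0757 = 0.1059 → 10.59 percentage points
absolute risk difference = 0.105896
1 / 0.105896 = 9.443 → round up → 10

RD = 10.59; NNH = 10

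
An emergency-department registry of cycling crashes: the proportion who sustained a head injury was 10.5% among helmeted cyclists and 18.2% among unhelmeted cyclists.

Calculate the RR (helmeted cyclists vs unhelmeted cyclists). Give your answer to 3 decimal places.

RR = 0.1050 / 0.1820 = 0.577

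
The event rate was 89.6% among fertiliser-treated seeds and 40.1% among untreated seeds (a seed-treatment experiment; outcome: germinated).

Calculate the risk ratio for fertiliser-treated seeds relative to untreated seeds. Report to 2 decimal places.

RR = 0.8960 / 0.4010 = 2.23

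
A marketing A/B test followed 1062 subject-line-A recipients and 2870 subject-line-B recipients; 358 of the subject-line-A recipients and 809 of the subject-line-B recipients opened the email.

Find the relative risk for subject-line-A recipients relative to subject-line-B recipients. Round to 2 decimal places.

risk, subject-line-A recipients = 358/1062 = 0.3371
risk, subject-line-B recipients = 809/2870 = 0.2819
RR = 0.3371 / 0.2819 = 1.20

RR = 1.20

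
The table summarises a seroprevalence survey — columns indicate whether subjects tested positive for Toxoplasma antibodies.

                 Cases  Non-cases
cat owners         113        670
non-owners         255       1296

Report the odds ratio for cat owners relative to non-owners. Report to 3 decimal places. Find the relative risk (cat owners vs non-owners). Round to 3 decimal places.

OR = 0.857; RR = 0.878

OR = (113 × 1296) / (670 × 255) = 146448/170850 ≈ 0.857
risk, cat owners = 113/783 = 0.1443
risk, non-owners = 255/1551 = 0.1644
RR = 0.1443 / 0.1644 = 0.878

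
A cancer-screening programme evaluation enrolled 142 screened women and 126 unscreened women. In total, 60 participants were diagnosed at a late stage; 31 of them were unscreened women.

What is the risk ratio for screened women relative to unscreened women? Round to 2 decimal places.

0.83

screened women with the outcome: 60 − 31 = 29
screened women without the outcome: 142 − 29 = 113
unscreened women without the outcome: 126 − 31 = 95
risk, screened women = 29/142 = 0.2042
risk, unscreened women = 31/126 = 0.2460
RR = 0.2042 / 0.2460 = 0.83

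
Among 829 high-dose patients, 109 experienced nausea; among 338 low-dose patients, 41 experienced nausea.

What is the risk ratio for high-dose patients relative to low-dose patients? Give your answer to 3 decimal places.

risk, high-dose patients = 109/829 = 0.1315
risk, low-dose patients = 41/338 = 0.1213
RR = 0.1315 / 0.1213 = 1.084

1.084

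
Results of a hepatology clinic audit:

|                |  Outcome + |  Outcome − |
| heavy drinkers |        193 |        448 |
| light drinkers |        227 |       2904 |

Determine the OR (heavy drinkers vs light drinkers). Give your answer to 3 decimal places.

OR = (193 × 2904) / (448 × 227) = 560472/101696 ≈ 5.511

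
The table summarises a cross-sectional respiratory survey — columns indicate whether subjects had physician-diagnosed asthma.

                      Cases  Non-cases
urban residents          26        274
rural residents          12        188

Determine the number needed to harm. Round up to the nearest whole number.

risk, urban residents = 26/300 = 0.086667
risk, rural residents = 12/200 = 0.060000
absolute risk difference = 0.026667
1 / 0.026667 = 37.500 → round up → 38

NNH ≈ 38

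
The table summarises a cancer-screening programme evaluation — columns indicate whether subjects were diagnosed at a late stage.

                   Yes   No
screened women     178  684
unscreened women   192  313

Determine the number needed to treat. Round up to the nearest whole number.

risk, screened women = 178/862 = 0.206497
risk, unscreened women = 192/505 = 0.380198
absolute risk difference = 0.173702
1 / 0.173702 = 5.757 → round up → 6

6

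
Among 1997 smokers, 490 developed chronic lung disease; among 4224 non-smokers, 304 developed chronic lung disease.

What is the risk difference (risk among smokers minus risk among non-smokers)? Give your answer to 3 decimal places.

RD ≈ 0.173

risk, smokers = 490/1997 = 0.2454
risk, non-smokers = 304/4224 = 0.0720
risk difference = 0.2454 − 0.0720 = 0.173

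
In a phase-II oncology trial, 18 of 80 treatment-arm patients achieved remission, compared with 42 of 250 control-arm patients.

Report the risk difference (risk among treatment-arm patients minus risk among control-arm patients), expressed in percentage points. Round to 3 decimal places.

risk, treatment-arm patients = 18/80 = 0.2250
risk, control-arm patients = 42/250 = 0.1680
risk difference = 0.2250 − 0.1680 = 0.0570 → 5.700 percentage points

5.700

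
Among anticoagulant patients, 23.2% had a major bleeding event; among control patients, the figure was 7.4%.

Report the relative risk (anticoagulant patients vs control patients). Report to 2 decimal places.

RR = 0.2320 / 0.0740 = 3.14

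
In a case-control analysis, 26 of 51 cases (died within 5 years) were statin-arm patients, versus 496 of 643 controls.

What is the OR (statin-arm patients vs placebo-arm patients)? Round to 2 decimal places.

0.31

odds, statin-arm patients = 26/496 = 0.05242
odds, placebo-arm patients = 25/147 = 0.17007
OR = 0.05242 / 0.17007 = 0.31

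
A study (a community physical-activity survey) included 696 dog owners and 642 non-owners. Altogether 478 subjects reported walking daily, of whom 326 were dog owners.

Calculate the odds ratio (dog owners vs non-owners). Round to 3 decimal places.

OR ≈ 2.840

dog owners without the outcome: 696 − 326 = 370
non-owners with the outcome: 478 − 326 = 152
non-owners without the outcome: 642 − 152 = 490
OR = (326 × 490) / (370 × 152) = 159740/56240 ≈ 2.840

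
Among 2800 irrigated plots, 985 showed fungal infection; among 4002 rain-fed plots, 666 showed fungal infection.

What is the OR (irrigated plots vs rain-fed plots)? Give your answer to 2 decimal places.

OR: 2.72

odds, irrigated plots = 985/1815 = 0.5427
odds, rain-fed plots = 666/3336 = 0.1996
OR = 0.5427 / 0.1996 = 2.72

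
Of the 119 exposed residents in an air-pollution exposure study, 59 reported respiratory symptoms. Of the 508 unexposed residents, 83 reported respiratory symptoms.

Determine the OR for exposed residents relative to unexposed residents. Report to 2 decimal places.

OR = (59 × 425) / (60 × 83) = 25075/4980 ≈ 5.04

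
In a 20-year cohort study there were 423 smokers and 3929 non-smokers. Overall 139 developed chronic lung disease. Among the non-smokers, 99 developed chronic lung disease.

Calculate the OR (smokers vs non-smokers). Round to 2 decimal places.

4.04

smokers with the outcome: 139 − 99 = 40
smokers without the outcome: 423 − 40 = 383
non-smokers without the outcome: 3929 − 99 = 3830
odds, smokers = 40/383 = 0.10444
odds, non-smokers = 99/3830 = 0.02585
OR = 0.10444 / 0.02585 = 4.04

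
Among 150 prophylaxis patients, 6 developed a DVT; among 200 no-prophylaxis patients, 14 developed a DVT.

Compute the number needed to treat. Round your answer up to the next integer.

risk, prophylaxis patients = 6/150 = 0.040000
risk, no-prophylaxis patients = 14/200 = 0.070000
absolute risk difference = 0.030000
1 / 0.030000 = 33.333 → round up → 34

NNT = 34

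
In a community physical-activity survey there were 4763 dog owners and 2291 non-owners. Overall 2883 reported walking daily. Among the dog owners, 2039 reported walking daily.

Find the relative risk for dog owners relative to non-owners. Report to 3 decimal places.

RR ≈ 1.162

dog owners without the outcome: 4763 − 2039 = 2724
non-owners with the outcome: 2883 − 2039 = 844
non-owners without the outcome: 2291 − 844 = 1447
risk, dog owners = 2039/4763 = 0.4281
risk, non-owners = 844/2291 = 0.3684
RR = 0.4281 / 0.3684 = 1.162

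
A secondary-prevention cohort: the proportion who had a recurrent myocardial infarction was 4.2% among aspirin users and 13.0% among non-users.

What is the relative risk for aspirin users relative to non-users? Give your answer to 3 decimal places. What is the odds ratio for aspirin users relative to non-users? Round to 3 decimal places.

RR = 0.323; OR = 0.293

RR = 0.04200 / 0.13000 = 0.323
odds, aspirin users = 0.04200/0.95800 = 0.04384
odds, non-users = 0.13000/0.87000 = 0.14943
OR = 0.04384 / 0.14943 = 0.293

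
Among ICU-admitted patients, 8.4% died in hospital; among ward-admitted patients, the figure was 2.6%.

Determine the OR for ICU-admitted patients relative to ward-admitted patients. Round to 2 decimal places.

OR = 3.44

odds, ICU-admitted patients = 0.08400/0.91600 = 0.09170
odds, ward-admitted patients = 0.02600/0.97400 = 0.02669
OR = 0.09170 / 0.02669 = 3.44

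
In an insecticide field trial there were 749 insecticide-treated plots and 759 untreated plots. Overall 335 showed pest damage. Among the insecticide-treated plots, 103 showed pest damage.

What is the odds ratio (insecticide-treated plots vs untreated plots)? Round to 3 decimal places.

insecticide-treated plots without the outcome: 749 − 103 = 646
untreated plots with the outcome: 335 − 103 = 232
untreated plots without the outcome: 759 − 232 = 527
odds, insecticide-treated plots = 103/646 = 0.1594
odds, untreated plots = 232/527 = 0.4402
OR = 0.1594 / 0.4402 = 0.362

OR: 0.362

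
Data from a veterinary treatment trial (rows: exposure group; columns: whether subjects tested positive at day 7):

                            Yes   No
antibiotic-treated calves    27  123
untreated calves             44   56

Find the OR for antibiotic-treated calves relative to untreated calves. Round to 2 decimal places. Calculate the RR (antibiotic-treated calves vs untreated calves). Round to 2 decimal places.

OR = 0.28; RR = 0.41

OR = (27 × 56) / (123 × 44) = 1512/5412 ≈ 0.28
risk, antibiotic-treated calves = 27/150 = 0.1800
risk, untreated calves = 44/100 = 0.4400
RR = 0.1800 / 0.4400 = 0.41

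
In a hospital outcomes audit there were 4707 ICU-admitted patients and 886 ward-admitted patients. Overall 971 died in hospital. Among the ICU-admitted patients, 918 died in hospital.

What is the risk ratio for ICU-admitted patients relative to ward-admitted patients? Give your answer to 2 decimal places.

RR ≈ 3.26

ICU-admitted patients without the outcome: 4707 − 918 = 3789
ward-admitted patients with the outcome: 971 − 918 = 53
ward-admitted patients without the outcome: 886 − 53 = 833
risk, ICU-admitted patients = 918/4707 = 0.1950
risk, ward-admitted patients = 53/886 = 0.0598
RR = 0.1950 / 0.0598 = 3.26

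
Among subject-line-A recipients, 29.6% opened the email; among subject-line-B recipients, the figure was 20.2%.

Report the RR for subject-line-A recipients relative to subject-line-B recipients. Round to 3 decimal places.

RR = 0.2960 / 0.2020 = 1.465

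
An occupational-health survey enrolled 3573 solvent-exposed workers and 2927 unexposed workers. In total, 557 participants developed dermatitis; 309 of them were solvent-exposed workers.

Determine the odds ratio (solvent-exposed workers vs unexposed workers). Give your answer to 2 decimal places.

1.02

solvent-exposed workers without the outcome: 3573 − 309 = 3264
unexposed workers with the outcome: 557 − 309 = 248
unexposed workers without the outcome: 2927 − 248 = 2679
odds, solvent-exposed workers = 309/3264 = 0.0947
odds, unexposed workers = 248/2679 = 0.0926
OR = 0.0947 / 0.0926 = 1.02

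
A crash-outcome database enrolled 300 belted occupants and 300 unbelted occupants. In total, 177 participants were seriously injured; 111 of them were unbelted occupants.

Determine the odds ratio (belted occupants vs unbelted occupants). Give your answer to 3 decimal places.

belted occupants with the outcome: 177 − 111 = 66
belted occupants without the outcome: 300 − 66 = 234
unbelted occupants without the outcome: 300 − 111 = 189
odds, belted occupants = 66/234 = 0.2821
odds, unbelted occupants = 111/189 = 0.5873
OR = 0.2821 / 0.5873 = 0.480

OR = 0.480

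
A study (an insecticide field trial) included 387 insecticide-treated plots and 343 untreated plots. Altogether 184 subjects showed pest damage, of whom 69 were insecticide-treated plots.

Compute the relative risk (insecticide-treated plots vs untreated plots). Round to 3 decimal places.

insecticide-treated plots without the outcome: 387 − 69 = 318
untreated plots with the outcome: 184 − 69 = 115
untreated plots without the outcome: 343 − 115 = 228
risk, insecticide-treated plots = 69/387 = 0.1783
risk, untreated plots = 115/343 = 0.3353
RR = 0.1783 / 0.3353 = 0.532

0.532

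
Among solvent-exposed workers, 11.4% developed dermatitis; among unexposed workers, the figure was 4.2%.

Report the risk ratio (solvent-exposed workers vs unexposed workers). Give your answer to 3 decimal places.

RR = 0.11400 / 0.04200 = 2.714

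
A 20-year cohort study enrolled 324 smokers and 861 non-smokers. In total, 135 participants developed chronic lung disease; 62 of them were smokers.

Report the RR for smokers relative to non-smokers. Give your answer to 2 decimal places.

RR: 2.26

smokers without the outcome: 324 − 62 = 262
non-smokers with the outcome: 135 − 62 = 73
non-smokers without the outcome: 861 − 73 = 788
risk, smokers = 62/324 = 0.1914
risk, non-smokers = 73/861 = 0.0848
RR = 0.1914 / 0.0848 = 2.26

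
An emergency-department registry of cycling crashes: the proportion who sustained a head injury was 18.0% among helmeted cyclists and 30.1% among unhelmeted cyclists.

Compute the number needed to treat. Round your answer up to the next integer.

absolute risk difference = 0.121000
1 / 0.121000 = 8.264 → round up → 9

NNT ≈ 9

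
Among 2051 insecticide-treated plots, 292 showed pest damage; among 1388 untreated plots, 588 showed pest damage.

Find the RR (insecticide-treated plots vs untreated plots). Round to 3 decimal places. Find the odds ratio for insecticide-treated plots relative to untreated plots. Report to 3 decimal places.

risk, insecticide-treated plots = 292/2051 = 0.1424
risk, untreated plots = 588/1388 = 0.4236
RR = 0.1424 / 0.4236 = 0.336
OR = (292 × 800) / (1759 × 588) = 233600/1034292 ≈ 0.226

RR = 0.336; OR = 0.226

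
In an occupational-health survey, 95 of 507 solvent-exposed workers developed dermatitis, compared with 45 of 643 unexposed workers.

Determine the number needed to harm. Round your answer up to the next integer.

risk, solvent-exposed workers = 95/507 = 0.187377
risk, unexposed workers = 45/643 = 0.069984
absolute risk difference = 0.117392
1 / 0.117392 = 8.518 → round up → 9

9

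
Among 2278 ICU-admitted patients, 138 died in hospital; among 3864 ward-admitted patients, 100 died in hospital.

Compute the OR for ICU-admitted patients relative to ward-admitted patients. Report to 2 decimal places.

OR = (138 × 3764) / (2140 × 100) = 519432/214000 ≈ 2.43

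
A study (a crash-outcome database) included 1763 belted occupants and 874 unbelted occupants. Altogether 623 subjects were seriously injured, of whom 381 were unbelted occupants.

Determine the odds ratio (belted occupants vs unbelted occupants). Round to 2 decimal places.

0.21

belted occupants with the outcome: 623 − 381 = 242
belted occupants without the outcome: 1763 − 242 = 1521
unbelted occupants without the outcome: 874 − 381 = 493
OR = (242 × 493) / (1521 × 381) = 119306/579501 ≈ 0.21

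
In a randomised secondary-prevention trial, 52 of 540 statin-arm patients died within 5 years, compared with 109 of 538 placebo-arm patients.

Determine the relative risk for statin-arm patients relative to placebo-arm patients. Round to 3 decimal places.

RR ≈ 0.475

risk, statin-arm patients = 52/540 = 0.0963
risk, placebo-arm patients = 109/538 = 0.2026
RR = 0.0963 / 0.2026 = 0.475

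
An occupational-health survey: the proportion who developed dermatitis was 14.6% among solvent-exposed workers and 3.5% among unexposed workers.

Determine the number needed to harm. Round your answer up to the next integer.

10

absolute risk difference = 0.111000
1 / 0.111000 = 9.009 → round up → 10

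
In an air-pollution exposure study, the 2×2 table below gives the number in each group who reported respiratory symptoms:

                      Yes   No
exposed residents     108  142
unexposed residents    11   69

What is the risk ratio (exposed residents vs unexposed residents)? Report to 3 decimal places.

risk, exposed residents = 108/250 = 0.4320
risk, unexposed residents = 11/80 = 0.1375
RR = 0.4320 / 0.1375 = 3.142

RR ≈ 3.142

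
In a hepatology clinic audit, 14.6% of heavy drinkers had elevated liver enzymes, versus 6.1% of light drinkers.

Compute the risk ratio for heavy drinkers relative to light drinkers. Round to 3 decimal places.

RR = 0.1460 / 0.0610 = 2.393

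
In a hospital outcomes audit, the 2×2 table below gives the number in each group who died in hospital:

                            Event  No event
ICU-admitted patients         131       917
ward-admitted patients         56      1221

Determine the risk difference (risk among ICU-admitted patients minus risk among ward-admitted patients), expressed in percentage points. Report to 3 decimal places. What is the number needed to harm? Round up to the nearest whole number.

RD = 8.115; NNH = 13

risk, ICU-admitted patients = 131/1048 = 0.12500
risk, ward-admitted patients = 56/1277 = 0.04385
risk difference = 0.12500 − 0.04385 = 0.08115 → 8.115 percentage points
absolute risk difference = 0.081147
1 / 0.081147 = 12.323 → round up → 13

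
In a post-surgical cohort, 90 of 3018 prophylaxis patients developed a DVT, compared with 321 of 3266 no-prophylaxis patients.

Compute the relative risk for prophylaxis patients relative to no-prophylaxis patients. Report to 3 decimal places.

risk, prophylaxis patients = 90/3018 = 0.02982
risk, no-prophylaxis patients = 321/3266 = 0.09829
RR = 0.02982 / 0.09829 = 0.303

0.303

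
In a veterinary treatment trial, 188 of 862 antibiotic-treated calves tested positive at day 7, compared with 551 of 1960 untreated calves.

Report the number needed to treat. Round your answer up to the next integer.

risk, antibiotic-treated calves = 188/862 = 0.218097
risk, untreated calves = 551/1960 = 0.281122
absolute risk difference = 0.063025
1 / 0.063025 = 15.867 → round up → 16

16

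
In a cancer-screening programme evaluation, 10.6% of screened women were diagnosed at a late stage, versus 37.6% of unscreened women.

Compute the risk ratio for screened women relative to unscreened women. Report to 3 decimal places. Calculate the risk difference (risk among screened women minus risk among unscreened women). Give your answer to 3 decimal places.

RR = 0.282; RD = -0.270

RR = 0.1060 / 0.3760 = 0.282
risk difference = 0.1060 − 0.3760 = -0.270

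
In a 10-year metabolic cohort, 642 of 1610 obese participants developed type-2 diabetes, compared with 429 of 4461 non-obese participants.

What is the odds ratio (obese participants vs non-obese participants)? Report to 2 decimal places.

OR: 6.23

odds, obese participants = 642/968 = 0.6632
odds, non-obese participants = 429/4032 = 0.1064
OR = 0.6632 / 0.1064 = 6.23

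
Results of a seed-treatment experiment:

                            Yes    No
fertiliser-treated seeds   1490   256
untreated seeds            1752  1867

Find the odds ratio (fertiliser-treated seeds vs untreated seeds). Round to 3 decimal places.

6.202

odds, fertiliser-treated seeds = 1490/256 = 5.8203
odds, untreated seeds = 1752/1867 = 0.9384
OR = 5.8203 / 0.9384 = 6.202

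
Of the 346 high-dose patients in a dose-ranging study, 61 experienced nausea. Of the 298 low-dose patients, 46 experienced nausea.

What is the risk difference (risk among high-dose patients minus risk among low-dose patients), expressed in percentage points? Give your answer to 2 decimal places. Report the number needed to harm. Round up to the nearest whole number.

risk, high-dose patients = 61/346 = 0.1763
risk, low-dose patients = 46/298 = 0.1544
risk difference = 0.1763 − 0.1544 = 0.0219 → 2.19 percentage points
absolute risk difference = 0.021938
1 / 0.021938 = 45.583 → round up → 46

RD = 2.19; NNH = 46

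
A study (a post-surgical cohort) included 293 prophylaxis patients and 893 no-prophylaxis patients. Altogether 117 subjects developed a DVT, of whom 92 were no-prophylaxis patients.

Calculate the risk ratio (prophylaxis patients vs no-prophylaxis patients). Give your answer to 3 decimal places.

RR ≈ 0.828

prophylaxis patients with the outcome: 117 − 92 = 25
prophylaxis patients without the outcome: 293 − 25 = 268
no-prophylaxis patients without the outcome: 893 − 92 = 801
risk, prophylaxis patients = 25/293 = 0.0853
risk, no-prophylaxis patients = 92/893 = 0.1030
RR = 0.0853 / 0.1030 = 0.828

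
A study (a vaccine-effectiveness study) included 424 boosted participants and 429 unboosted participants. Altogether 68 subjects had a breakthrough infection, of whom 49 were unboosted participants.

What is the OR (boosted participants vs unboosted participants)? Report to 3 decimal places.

OR = 0.364

boosted participants with the outcome: 68 − 49 = 19
boosted participants without the outcome: 424 − 19 = 405
unboosted participants without the outcome: 429 − 49 = 380
OR = (19 × 380) / (405 × 49) = 7220/19845 ≈ 0.364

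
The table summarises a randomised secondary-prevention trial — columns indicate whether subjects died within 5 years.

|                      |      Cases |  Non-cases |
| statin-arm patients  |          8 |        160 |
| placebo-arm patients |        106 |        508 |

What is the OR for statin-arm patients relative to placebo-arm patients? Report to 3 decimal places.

odds, statin-arm patients = 8/160 = 0.05000
odds, placebo-arm patients = 106/508 = 0.20866
OR = 0.05000 / 0.20866 = 0.240

OR = 0.240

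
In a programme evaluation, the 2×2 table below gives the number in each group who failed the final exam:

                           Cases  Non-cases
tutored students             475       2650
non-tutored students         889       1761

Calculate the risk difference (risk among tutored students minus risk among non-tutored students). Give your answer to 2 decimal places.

risk, tutored students = 475/3125 = 0.1520
risk, non-tutored students = 889/2650 = 0.3355
risk difference = 0.1520 − 0.3355 = -0.18

RD: -0.18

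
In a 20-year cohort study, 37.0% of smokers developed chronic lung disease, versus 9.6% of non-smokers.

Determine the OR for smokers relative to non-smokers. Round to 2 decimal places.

odds, smokers = 0.3700/0.6300 = 0.5873
odds, non-smokers = 0.0960/0.9040 = 0.1062
OR = 0.5873 / 0.1062 = 5.53

OR ≈ 5.53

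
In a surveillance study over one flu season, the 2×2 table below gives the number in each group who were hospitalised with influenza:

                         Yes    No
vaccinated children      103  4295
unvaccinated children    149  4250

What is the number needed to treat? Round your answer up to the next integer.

96

risk, vaccinated children = 103/4398 = 0.023420
risk, unvaccinated children = 149/4399 = 0.033871
absolute risk difference = 0.010452
1 / 0.010452 = 95.675 → round up → 96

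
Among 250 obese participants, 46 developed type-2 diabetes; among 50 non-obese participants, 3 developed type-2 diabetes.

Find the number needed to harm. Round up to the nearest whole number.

risk, obese participants = 46/250 = 0.184000
risk, non-obese participants = 3/50 = 0.060000
absolute risk difference = 0.124000
1 / 0.124000 = 8.065 → round up → 9

NNH ≈ 9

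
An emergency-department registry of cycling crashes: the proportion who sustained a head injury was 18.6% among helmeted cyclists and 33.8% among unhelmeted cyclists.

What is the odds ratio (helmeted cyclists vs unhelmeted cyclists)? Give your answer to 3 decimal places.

odds, helmeted cyclists = 0.1860/0.8140 = 0.2285
odds, unhelmeted cyclists = 0.3380/0.6620 = 0.5106
OR = 0.2285 / 0.5106 = 0.448

0.448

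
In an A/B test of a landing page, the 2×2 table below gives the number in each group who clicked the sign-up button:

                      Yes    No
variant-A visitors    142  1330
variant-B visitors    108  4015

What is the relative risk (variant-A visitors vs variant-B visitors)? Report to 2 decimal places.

risk, variant-A visitors = 142/1472 = 0.09647
risk, variant-B visitors = 108/4123 = 0.02619
RR = 0.09647 / 0.02619 = 3.68

RR = 3.68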